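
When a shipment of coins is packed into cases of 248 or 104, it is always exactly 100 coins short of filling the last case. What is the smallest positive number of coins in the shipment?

Being 100 short of a full case of size k means N ≡ −100 (mod k), i.e. N + 100 is a multiple of each size.
248 = 2^3 × 31
104 = 2^3 × 13
LCM(248, 104) = 2^3 × 13 × 31 = 3224.
Smallest positive N is 3224 − 100 = 3124.

3124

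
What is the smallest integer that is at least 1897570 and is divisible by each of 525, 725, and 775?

The integer must be a common multiple of 525, 725, and 775, so a multiple of their LCM.
525 = 3 × 5^2 × 7
725 = 5^2 × 29
775 = 5^2 × 31
LCM(525, 725, 775) = 3 × 5^2 × 7 × 29 × 31 = 471975.
Smallest multiple of 471975 that is ≥ 1897570: ⌈1897570/471975⌉ × 471975 = 5 × 471975 = 2359875.

2359875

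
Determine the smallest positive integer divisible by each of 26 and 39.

26 = 2 × 13
39 = 3 × 13
LCM(26, 39) = 2 × 3 × 13 = 78.

78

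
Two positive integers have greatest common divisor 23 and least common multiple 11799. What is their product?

271377

For any two positive integers, gcd × lcm = product = 23 × 11799 = 271377.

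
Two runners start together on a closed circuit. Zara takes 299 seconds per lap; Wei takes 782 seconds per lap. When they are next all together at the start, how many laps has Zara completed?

34 laps

All finish a whole number of cycles simultaneously at t = LCM of the periods.
299 = 13 × 23
782 = 2 × 17 × 23
LCM(299, 782) = 2 × 13 × 17 × 23 = 10166.
Laps for period 299: 10166 / 299 = 34.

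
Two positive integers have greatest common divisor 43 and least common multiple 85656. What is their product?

For any two positive integers, gcd × lcm = product = 43 × 85656 = 3683208.

3683208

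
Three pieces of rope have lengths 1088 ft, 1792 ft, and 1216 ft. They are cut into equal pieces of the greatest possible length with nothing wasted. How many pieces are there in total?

64

Piece length = gcd(1088, 1792, 1216).
1088 = 2^6 × 17
1792 = 2^8 × 7
1216 = 2^6 × 19
gcd(1088, 1792, 1216) = 2^6 = 64.
Total pieces = 1088/64 + 1792/64 + 1216/64 = 17 + 28 + 19 = 64.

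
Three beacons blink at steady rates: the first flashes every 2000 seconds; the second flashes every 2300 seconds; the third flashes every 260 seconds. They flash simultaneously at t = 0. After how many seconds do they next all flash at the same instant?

They coincide at every common multiple of the periods; the first is the LCM.
2000 = 2^4 × 5^3
2300 = 2^2 × 5^2 × 23
260 = 2^2 × 5 × 13
LCM(2000, 2300, 260) = 2^4 × 5^3 × 13 × 23 = 598000.

598000 seconds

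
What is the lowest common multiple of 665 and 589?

20615

665 = 5 × 7 × 19
589 = 19 × 31
LCM(665, 589) = 5 × 7 × 19 × 31 = 20615.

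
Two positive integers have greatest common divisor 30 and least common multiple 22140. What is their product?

For any two positive integers, gcd × lcm = product = 30 × 22140 = 664200.

664200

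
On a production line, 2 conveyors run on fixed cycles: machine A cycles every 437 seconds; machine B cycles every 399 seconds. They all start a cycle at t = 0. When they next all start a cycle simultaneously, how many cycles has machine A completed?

All finish a whole number of cycles simultaneously at t = LCM of the periods.
437 = 19 × 23
399 = 3 × 7 × 19
LCM(437, 399) = 3 × 7 × 19 × 23 = 9177.
Cycles for period 437: 9177 / 437 = 21.

21 cycles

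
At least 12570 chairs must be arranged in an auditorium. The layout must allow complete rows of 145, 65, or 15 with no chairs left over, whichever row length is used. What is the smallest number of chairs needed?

The number of chairs must be a common multiple of 145, 65, and 15, so a multiple of their LCM.
145 = 5 × 29
65 = 5 × 13
15 = 3 × 5
LCM(145, 65, 15) = 3 × 5 × 13 × 29 = 5655.
Smallest multiple of 5655 that is ≥ 12570: ⌈12570/5655⌉ × 5655 = 3 × 5655 = 16965.

16965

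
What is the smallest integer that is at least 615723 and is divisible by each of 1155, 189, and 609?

The integer must be a common multiple of 1155, 189, and 609, so a multiple of their LCM.
1155 = 3 × 5 × 7 × 11
189 = 3^3 × 7
609 = 3 × 7 × 29
LCM(1155, 189, 609) = 3^3 × 5 × 7 × 11 × 29 = 301455.
Smallest multiple of 301455 that is ≥ 615723: ⌈615723/301455⌉ × 301455 = 3 × 301455 = 904365.

904365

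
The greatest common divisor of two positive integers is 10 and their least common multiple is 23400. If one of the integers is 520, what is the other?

For two integers, gcd × lcm = product, so the other is (10 × 23400) / 520 = 234000 / 520 = 450.

450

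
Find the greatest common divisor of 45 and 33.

45 = 3^2 × 5
33 = 3 × 11
gcd(45, 33) = 3.

3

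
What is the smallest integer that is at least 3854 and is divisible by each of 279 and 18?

3906

The integer must be a common multiple of 279 and 18, so a multiple of their LCM.
279 = 3^2 × 31
18 = 2 × 3^2
LCM(279, 18) = 2 × 3^2 × 31 = 558.
Smallest multiple of 558 that is ≥ 3854: ⌈3854/558⌉ × 558 = 7 × 558 = 3906.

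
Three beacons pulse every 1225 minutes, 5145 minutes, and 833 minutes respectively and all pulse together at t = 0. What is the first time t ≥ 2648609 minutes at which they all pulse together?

Joint pulses occur at multiples of LCM(1225, 5145, 833).
1225 = 5^2 × 7^2
5145 = 3 × 5 × 7^3
833 = 7^2 × 17
LCM(1225, 5145, 833) = 3 × 5^2 × 7^3 × 17 = 437325.
Smallest multiple of 437325 that is ≥ 2648609: ⌈2648609/437325⌉ × 437325 = 7 × 437325 = 3061275.

3061275 minutes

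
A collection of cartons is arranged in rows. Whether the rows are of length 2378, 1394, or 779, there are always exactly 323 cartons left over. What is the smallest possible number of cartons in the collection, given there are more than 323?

N − 323 must be a common multiple of 2378, 1394, and 779.
2378 = 2 × 29 × 41
1394 = 2 × 17 × 41
779 = 19 × 41
LCM(2378, 1394, 779) = 2 × 17 × 19 × 29 × 41 = 768094.
Smallest N > 323 is LCM + 323 = 768094 + 323 = 768417.

768417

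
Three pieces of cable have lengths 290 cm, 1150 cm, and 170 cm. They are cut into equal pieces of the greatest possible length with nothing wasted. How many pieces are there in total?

161

Piece length = gcd(290, 1150, 170).
290 = 2 × 5 × 29
1150 = 2 × 5^2 × 23
170 = 2 × 5 × 17
gcd(290, 1150, 170) = 2 × 5 = 10.
Total pieces = 290/10 + 1150/10 + 170/10 = 29 + 115 + 17 = 161.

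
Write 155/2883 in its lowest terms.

5/93

155 = 5 × 31
2883 = 3 × 31^2
gcd(155, 2883) = 31.
Divide numerator and denominator by 31: 155/2883 = 5/93.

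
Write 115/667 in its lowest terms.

5/29

115 = 5 × 23
667 = 23 × 29
gcd(115, 667) = 23.
Divide numerator and denominator by 23: 115/667 = 5/29.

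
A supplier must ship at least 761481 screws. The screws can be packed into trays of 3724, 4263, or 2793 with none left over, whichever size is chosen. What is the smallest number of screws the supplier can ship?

The number of screws must be a common multiple of 3724, 4263, and 2793, so a multiple of their LCM.
3724 = 2^2 × 7^2 × 19
4263 = 3 × 7^2 × 29
2793 = 3 × 7^2 × 19
LCM(3724, 4263, 2793) = 2^2 × 3 × 7^2 × 19 × 29 = 323988.
Smallest multiple of 323988 that is ≥ 761481: ⌈761481/323988⌉ × 323988 = 3 × 323988 = 971964.

971964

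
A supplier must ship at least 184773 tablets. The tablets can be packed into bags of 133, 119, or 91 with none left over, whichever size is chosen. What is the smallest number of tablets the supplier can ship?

205751

The number of tablets must be a common multiple of 133, 119, and 91, so a multiple of their LCM.
133 = 7 × 19
119 = 7 × 17
91 = 7 × 13
LCM(133, 119, 91) = 7 × 13 × 17 × 19 = 29393.
Smallest multiple of 29393 that is ≥ 184773: ⌈184773/29393⌉ × 29393 = 7 × 29393 = 205751.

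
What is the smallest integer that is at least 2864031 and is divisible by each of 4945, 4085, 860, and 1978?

The integer must be a common multiple of 4945, 4085, 860, and 1978, so a multiple of their LCM.
4945 = 5 × 23 × 43
4085 = 5 × 19 × 43
860 = 2^2 × 5 × 43
1978 = 2 × 23 × 43
LCM(4945, 4085, 860, 1978) = 2^2 × 5 × 19 × 23 × 43 = 375820.
Smallest multiple of 375820 that is ≥ 2864031: ⌈2864031/375820⌉ × 375820 = 8 × 375820 = 3006560.

3006560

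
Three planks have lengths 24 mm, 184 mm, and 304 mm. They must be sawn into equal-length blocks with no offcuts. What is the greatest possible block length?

This is the greatest common divisor of 24, 184, and 304.
24 = 2^3 × 3
184 = 2^3 × 23
304 = 2^4 × 19
gcd(24, 184, 304) = 2^3 = 8.

8 mm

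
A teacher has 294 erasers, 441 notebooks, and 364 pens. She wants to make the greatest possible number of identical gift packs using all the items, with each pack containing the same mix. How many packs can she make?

The pack count must divide each quantity, so the greatest is gcd(294, 441, 364).
294 = 2 × 3 × 7^2
441 = 3^2 × 7^2
364 = 2^2 × 7 × 13
gcd(294, 441, 364) = 7.

7 packs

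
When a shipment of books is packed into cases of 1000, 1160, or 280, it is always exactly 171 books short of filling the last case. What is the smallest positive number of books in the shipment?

Being 171 short of a full case of size k means N ≡ −171 (mod k), i.e. N + 171 is a multiple of each size.
1000 = 2^3 × 5^3
1160 = 2^3 × 5 × 29
280 = 2^3 × 5 × 7
LCM(1000, 1160, 280) = 2^3 × 5^3 × 7 × 29 = 203000.
Smallest positive N is 203000 − 171 = 202829.

202829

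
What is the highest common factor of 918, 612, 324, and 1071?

918 = 2 × 3^3 × 17
612 = 2^2 × 3^2 × 17
324 = 2^2 × 3^4
1071 = 3^2 × 7 × 17
gcd(918, 612, 324, 1071) = 3^2 = 9.

9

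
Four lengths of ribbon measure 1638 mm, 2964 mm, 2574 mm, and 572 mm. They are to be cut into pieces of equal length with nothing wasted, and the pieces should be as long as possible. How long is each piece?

26 mm

The greatest length dividing all of 1638, 2964, 2574, and 572 is their gcd.
1638 = 2 × 3^2 × 7 × 13
2964 = 2^2 × 3 × 13 × 19
2574 = 2 × 3^2 × 11 × 13
572 = 2^2 × 11 × 13
gcd(1638, 2964, 2574, 572) = 2 × 13 = 26.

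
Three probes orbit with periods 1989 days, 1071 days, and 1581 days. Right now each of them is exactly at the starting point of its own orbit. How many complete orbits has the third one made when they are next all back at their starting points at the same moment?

The first common completion time is the LCM of the periods.
1989 = 3^2 × 13 × 17
1071 = 3^2 × 7 × 17
1581 = 3 × 17 × 31
LCM(1989, 1071, 1581) = 3^2 × 7 × 13 × 17 × 31 = 431613.
Orbits for period 1581: 431613 / 1581 = 273.

273 orbits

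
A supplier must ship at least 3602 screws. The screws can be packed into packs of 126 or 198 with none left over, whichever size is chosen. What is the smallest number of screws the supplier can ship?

The number of screws must be a common multiple of 126 and 198, so a multiple of their LCM.
126 = 2 × 3^2 × 7
198 = 2 × 3^2 × 11
LCM(126, 198) = 2 × 3^2 × 7 × 11 = 1386.
Smallest multiple of 1386 that is ≥ 3602: ⌈3602/1386⌉ × 1386 = 3 × 1386 = 4158.

4158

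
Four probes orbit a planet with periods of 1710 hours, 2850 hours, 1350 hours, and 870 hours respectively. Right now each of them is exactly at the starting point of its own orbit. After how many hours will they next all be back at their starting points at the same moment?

743850 hours

They coincide at every common multiple of the periods; the first is the LCM.
1710 = 2 × 3^2 × 5 × 19
2850 = 2 × 3 × 5^2 × 19
1350 = 2 × 3^3 × 5^2
870 = 2 × 3 × 5 × 29
LCM(1710, 2850, 1350, 870) = 2 × 3^3 × 5^2 × 19 × 29 = 743850.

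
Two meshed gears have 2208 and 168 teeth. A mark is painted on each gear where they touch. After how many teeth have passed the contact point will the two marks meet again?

15456 teeth

They coincide at every common multiple of the periods; the first is the LCM.
2208 = 2^5 × 3 × 23
168 = 2^3 × 3 × 7
LCM(2208, 168) = 2^5 × 3 × 7 × 23 = 15456.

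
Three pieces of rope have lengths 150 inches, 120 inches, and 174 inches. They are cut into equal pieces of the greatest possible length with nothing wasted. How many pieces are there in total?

Piece length = gcd(150, 120, 174).
150 = 2 × 3 × 5^2
120 = 2^3 × 3 × 5
174 = 2 × 3 × 29
gcd(150, 120, 174) = 2 × 3 = 6.
Total pieces = 150/6 + 120/6 + 174/6 = 25 + 20 + 29 = 74.

74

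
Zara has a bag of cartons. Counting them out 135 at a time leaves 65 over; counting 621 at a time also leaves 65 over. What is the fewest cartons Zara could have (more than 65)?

3170

N − 65 must be a common multiple of 135 and 621.
135 = 3^3 × 5
621 = 3^3 × 23
LCM(135, 621) = 3^3 × 5 × 23 = 3105.
Smallest N > 65 is LCM + 65 = 3105 + 65 = 3170.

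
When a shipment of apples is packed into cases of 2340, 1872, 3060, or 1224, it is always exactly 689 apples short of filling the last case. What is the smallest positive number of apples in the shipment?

158431

Being 689 short of a full case of size k means N ≡ −689 (mod k), i.e. N + 689 is a multiple of each size.
2340 = 2^2 × 3^2 × 5 × 13
1872 = 2^4 × 3^2 × 13
3060 = 2^2 × 3^2 × 5 × 17
1224 = 2^3 × 3^2 × 17
LCM(2340, 1872, 3060, 1224) = 2^4 × 3^2 × 5 × 13 × 17 = 159120.
Smallest positive N is 159120 − 689 = 158431.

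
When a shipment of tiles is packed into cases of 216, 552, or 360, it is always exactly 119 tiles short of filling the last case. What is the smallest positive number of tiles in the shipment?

24721

Being 119 short of a full case of size k means N ≡ −119 (mod k), i.e. N + 119 is a multiple of each size.
216 = 2^3 × 3^3
552 = 2^3 × 3 × 23
360 = 2^3 × 3^2 × 5
LCM(216, 552, 360) = 2^3 × 3^3 × 5 × 23 = 24840.
Smallest positive N is 24840 − 119 = 24721.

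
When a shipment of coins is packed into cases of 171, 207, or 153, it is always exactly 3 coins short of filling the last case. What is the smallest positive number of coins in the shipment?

66858

Being 3 short of a full case of size k means N ≡ −3 (mod k), i.e. N + 3 is a multiple of each size.
171 = 3^2 × 19
207 = 3^2 × 23
153 = 3^2 × 17
LCM(171, 207, 153) = 3^2 × 17 × 19 × 23 = 66861.
Smallest positive N is 66861 − 3 = 66858.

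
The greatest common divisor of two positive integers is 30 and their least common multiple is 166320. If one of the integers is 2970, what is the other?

For two integers, gcd × lcm = product, so the other is (30 × 166320) / 2970 = 4989600 / 2970 = 1680.

1680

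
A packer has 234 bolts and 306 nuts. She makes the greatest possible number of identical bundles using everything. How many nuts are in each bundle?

Number of bundles = gcd(234, 306).
234 = 2 × 3^2 × 13
306 = 2 × 3^2 × 17
gcd(234, 306) = 2 × 3^2 = 18.
nuts per bundle = 306 / 18 = 17.

17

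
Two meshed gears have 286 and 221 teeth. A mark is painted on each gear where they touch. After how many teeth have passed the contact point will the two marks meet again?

4862 teeth

We need the least common multiple of the intervals.
286 = 2 × 11 × 13
221 = 13 × 17
LCM(286, 221) = 2 × 11 × 13 × 17 = 4862.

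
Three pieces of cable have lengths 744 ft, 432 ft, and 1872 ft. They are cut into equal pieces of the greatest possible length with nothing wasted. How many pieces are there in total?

127

Piece length = gcd(744, 432, 1872).
744 = 2^3 × 3 × 31
432 = 2^4 × 3^3
1872 = 2^4 × 3^2 × 13
gcd(744, 432, 1872) = 2^3 × 3 = 24.
Total pieces = 744/24 + 432/24 + 1872/24 = 31 + 18 + 78 = 127.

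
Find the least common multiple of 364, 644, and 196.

364 = 2^2 × 7 × 13
644 = 2^2 × 7 × 23
196 = 2^2 × 7^2
LCM(364, 644, 196) = 2^2 × 7^2 × 13 × 23 = 58604.

58604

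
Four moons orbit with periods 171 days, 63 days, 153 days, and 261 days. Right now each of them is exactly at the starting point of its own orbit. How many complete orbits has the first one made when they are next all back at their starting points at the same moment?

3451 orbits

They are all back at their starting positions together after one LCM of the periods.
171 = 3^2 × 19
63 = 3^2 × 7
153 = 3^2 × 17
261 = 3^2 × 29
LCM(171, 63, 153, 261) = 3^2 × 7 × 17 × 19 × 29 = 590121.
Orbits for period 171: 590121 / 171 = 3451.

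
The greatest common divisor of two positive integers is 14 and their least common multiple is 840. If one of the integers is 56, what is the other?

For two integers, gcd × lcm = product, so the other is (14 × 840) / 56 = 11760 / 56 = 210.

210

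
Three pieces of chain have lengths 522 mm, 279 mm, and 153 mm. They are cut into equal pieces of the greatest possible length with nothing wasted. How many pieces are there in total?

Piece length = gcd(522, 279, 153).
522 = 2 × 3^2 × 29
279 = 3^2 × 31
153 = 3^2 × 17
gcd(522, 279, 153) = 3^2 = 9.
Total pieces = 522/9 + 279/9 + 153/9 = 58 + 31 + 17 = 106.

106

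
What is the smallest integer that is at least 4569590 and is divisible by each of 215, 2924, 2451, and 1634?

5000040

The integer must be a common multiple of 215, 2924, 2451, and 1634, so a multiple of their LCM.
215 = 5 × 43
2924 = 2^2 × 17 × 43
2451 = 3 × 19 × 43
1634 = 2 × 19 × 43
LCM(215, 2924, 2451, 1634) = 2^2 × 3 × 5 × 17 × 19 × 43 = 833340.
Smallest multiple of 833340 that is ≥ 4569590: ⌈4569590/833340⌉ × 833340 = 6 × 833340 = 5000040.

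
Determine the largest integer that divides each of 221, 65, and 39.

221 = 13 × 17
65 = 5 × 13
39 = 3 × 13
gcd(221, 65, 39) = 13.

13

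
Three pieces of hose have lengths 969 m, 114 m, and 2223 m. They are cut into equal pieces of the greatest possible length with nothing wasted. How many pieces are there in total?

58

Piece length = gcd(969, 114, 2223).
969 = 3 × 17 × 19
114 = 2 × 3 × 19
2223 = 3^2 × 13 × 19
gcd(969, 114, 2223) = 3 × 19 = 57.
Total pieces = 969/57 + 114/57 + 2223/57 = 17 + 2 + 39 = 58.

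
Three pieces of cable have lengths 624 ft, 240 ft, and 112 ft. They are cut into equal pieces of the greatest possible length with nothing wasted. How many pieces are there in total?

Piece length = gcd(624, 240, 112).
624 = 2^4 × 3 × 13
240 = 2^4 × 3 × 5
112 = 2^4 × 7
gcd(624, 240, 112) = 2^4 = 16.
Total pieces = 624/16 + 240/16 + 112/16 = 39 + 15 + 7 = 61.

61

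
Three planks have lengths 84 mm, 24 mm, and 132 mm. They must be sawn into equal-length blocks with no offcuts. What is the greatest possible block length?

This is the greatest common divisor of 84, 24, and 132.
84 = 2^2 × 3 × 7
24 = 2^3 × 3
132 = 2^2 × 3 × 11
gcd(84, 24, 132) = 2^2 × 3 = 12.

12 mm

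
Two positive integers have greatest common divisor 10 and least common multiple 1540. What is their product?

15400

For any two positive integers, gcd × lcm = product = 10 × 1540 = 15400.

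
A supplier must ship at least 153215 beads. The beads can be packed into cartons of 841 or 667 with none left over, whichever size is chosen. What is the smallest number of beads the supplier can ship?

The number of beads must be a common multiple of 841 and 667, so a multiple of their LCM.
841 = 29^2
667 = 23 × 29
LCM(841, 667) = 23 × 29^2 = 19343.
Smallest multiple of 19343 that is ≥ 153215: ⌈153215/19343⌉ × 19343 = 8 × 19343 = 154744.

154744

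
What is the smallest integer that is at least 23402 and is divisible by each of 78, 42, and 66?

24024

The integer must be a common multiple of 78, 42, and 66, so a multiple of their LCM.
78 = 2 × 3 × 13
42 = 2 × 3 × 7
66 = 2 × 3 × 11
LCM(78, 42, 66) = 2 × 3 × 7 × 11 × 13 = 6006.
Smallest multiple of 6006 that is ≥ 23402: ⌈23402/6006⌉ × 6006 = 4 × 6006 = 24024.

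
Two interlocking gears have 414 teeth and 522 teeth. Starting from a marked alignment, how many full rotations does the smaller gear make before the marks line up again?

The first common completion time is the LCM of the periods.
414 = 2 × 3^2 × 23
522 = 2 × 3^2 × 29
LCM(414, 522) = 2 × 3^2 × 23 × 29 = 12006.
Rotations for period 414: 12006 / 414 = 29.

29 rotations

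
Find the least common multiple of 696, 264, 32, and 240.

696 = 2^3 × 3 × 29
264 = 2^3 × 3 × 11
32 = 2^5
240 = 2^4 × 3 × 5
LCM(696, 264, 32, 240) = 2^5 × 3 × 5 × 11 × 29 = 153120.

153120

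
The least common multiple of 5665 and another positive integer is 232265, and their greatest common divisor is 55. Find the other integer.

2255

gcd × lcm = product of the two integers, so the other integer is (55 × 232265) / 5665 = 2255.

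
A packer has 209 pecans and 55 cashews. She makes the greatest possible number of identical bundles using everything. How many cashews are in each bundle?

Number of bundles = gcd(209, 55).
209 = 11 × 19
55 = 5 × 11
gcd(209, 55) = 11.
cashews per bundle = 55 / 11 = 5.

5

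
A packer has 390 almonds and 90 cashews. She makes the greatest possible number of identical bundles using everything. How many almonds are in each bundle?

13

Number of bundles = gcd(390, 90).
390 = 2 × 3 × 5 × 13
90 = 2 × 3^2 × 5
gcd(390, 90) = 2 × 3 × 5 = 30.
almonds per bundle = 390 / 30 = 13.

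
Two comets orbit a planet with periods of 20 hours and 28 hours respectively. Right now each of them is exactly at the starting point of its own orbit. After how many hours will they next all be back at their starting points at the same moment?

The first simultaneous occurrence is after LCM of the individual periods.
20 = 2^2 × 5
28 = 2^2 × 7
LCM(20, 28) = 2^2 × 5 × 7 = 140.

140 hours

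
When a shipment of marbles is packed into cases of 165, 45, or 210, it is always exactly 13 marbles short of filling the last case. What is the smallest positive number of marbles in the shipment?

6917

Being 13 short of a full case of size k means N ≡ −13 (mod k), i.e. N + 13 is a multiple of each size.
165 = 3 × 5 × 11
45 = 3^2 × 5
210 = 2 × 3 × 5 × 7
LCM(165, 45, 210) = 2 × 3^2 × 5 × 7 × 11 = 6930.
Smallest positive N is 6930 − 13 = 6917.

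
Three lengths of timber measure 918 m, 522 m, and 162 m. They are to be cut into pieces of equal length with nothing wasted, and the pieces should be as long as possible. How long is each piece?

The greatest length dividing all of 918, 522, and 162 is their gcd.
918 = 2 × 3^3 × 17
522 = 2 × 3^2 × 29
162 = 2 × 3^4
gcd(918, 522, 162) = 2 × 3^2 = 18.

18 m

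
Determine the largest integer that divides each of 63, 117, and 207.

9

63 = 3^2 × 7
117 = 3^2 × 13
207 = 3^2 × 23
gcd(63, 117, 207) = 3^2 = 9.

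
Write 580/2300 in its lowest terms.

580 = 2^2 × 5 × 29
2300 = 2^2 × 5^2 × 23
gcd(580, 2300) = 2^2 × 5 = 20.
Divide numerator and denominator by 20: 580/2300 = 29/115.

29/115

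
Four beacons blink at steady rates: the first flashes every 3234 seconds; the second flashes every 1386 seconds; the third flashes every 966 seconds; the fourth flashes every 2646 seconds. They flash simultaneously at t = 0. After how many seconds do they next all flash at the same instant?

669438 seconds

We need the least common multiple of the intervals.
3234 = 2 × 3 × 7^2 × 11
1386 = 2 × 3^2 × 7 × 11
966 = 2 × 3 × 7 × 23
2646 = 2 × 3^3 × 7^2
LCM(3234, 1386, 966, 2646) = 2 × 3^3 × 7^2 × 11 × 23 = 669438.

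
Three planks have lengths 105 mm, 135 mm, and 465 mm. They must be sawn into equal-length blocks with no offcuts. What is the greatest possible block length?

This is the greatest common divisor of 105, 135, and 465.
105 = 3 × 5 × 7
135 = 3^3 × 5
465 = 3 × 5 × 31
gcd(105, 135, 465) = 3 × 5 = 15.

15 mm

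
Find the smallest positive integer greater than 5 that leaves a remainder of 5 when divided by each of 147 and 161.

3386

N − 5 must be a common multiple of 147 and 161.
147 = 3 × 7^2
161 = 7 × 23
LCM(147, 161) = 3 × 7^2 × 23 = 3381.
Smallest N > 5 is LCM + 5 = 3381 + 5 = 3386.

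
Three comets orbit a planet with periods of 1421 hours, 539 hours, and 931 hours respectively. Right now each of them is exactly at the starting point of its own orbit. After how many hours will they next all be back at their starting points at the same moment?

The first simultaneous occurrence is after LCM of the individual periods.
1421 = 7^2 × 29
539 = 7^2 × 11
931 = 7^2 × 19
LCM(1421, 539, 931) = 7^2 × 11 × 19 × 29 = 296989.

296989 hours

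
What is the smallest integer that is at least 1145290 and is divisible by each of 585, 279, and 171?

The integer must be a common multiple of 585, 279, and 171, so a multiple of their LCM.
585 = 3^2 × 5 × 13
279 = 3^2 × 31
171 = 3^2 × 19
LCM(585, 279, 171) = 3^2 × 5 × 13 × 19 × 31 = 344565.
Smallest multiple of 344565 that is ≥ 1145290: ⌈1145290/344565⌉ × 344565 = 4 × 344565 = 1378260.

1378260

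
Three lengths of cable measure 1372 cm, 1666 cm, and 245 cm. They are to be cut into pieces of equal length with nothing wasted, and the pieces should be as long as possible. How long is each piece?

49 cm

The greatest length dividing all of 1372, 1666, and 245 is their gcd.
1372 = 2^2 × 7^3
1666 = 2 × 7^2 × 17
245 = 5 × 7^2
gcd(1372, 1666, 245) = 7^2 = 49.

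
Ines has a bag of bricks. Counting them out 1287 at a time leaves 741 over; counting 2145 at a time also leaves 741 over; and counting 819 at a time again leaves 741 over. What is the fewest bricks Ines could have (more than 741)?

N − 741 must be a common multiple of 1287, 2145, and 819.
1287 = 3^2 × 11 × 13
2145 = 3 × 5 × 11 × 13
819 = 3^2 × 7 × 13
LCM(1287, 2145, 819) = 3^2 × 5 × 7 × 11 × 13 = 45045.
Smallest N > 741 is LCM + 741 = 45045 + 741 = 45786.

45786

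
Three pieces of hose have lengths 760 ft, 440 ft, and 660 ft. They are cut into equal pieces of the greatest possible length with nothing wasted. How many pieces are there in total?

93

Piece length = gcd(760, 440, 660).
760 = 2^3 × 5 × 19
440 = 2^3 × 5 × 11
660 = 2^2 × 3 × 5 × 11
gcd(760, 440, 660) = 2^2 × 5 = 20.
Total pieces = 760/20 + 440/20 + 660/20 = 38 + 22 + 33 = 93.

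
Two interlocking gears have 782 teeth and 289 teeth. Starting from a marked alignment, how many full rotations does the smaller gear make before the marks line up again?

46 rotations

The first common completion time is the LCM of the periods.
782 = 2 × 17 × 23
289 = 17^2
LCM(782, 289) = 2 × 17^2 × 23 = 13294.
Rotations for period 289: 13294 / 289 = 46.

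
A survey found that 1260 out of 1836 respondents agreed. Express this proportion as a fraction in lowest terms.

1260 = 2^2 × 3^2 × 5 × 7
1836 = 2^2 × 3^3 × 17
gcd(1260, 1836) = 2^2 × 3^2 = 36.
Divide numerator and denominator by 36: 1260/1836 = 35/51.

35/51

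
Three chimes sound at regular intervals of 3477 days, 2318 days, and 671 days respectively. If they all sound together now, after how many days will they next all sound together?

76494 days

The first simultaneous occurrence is after LCM of the individual periods.
3477 = 3 × 19 × 61
2318 = 2 × 19 × 61
671 = 11 × 61
LCM(3477, 2318, 671) = 2 × 3 × 11 × 19 × 61 = 76494.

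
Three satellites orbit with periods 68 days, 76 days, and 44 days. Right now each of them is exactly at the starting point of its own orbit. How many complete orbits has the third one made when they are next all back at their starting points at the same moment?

323 orbits

The first common completion time is the LCM of the periods.
68 = 2^2 × 17
76 = 2^2 × 19
44 = 2^2 × 11
LCM(68, 76, 44) = 2^2 × 11 × 17 × 19 = 14212.
Orbits for period 44: 14212 / 44 = 323.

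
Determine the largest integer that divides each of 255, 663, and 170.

17

255 = 3 × 5 × 17
663 = 3 × 13 × 17
170 = 2 × 5 × 17
gcd(255, 663, 170) = 17.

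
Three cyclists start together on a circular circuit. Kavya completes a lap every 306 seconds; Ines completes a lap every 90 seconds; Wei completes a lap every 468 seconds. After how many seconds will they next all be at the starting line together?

The first simultaneous occurrence is after LCM of the individual periods.
306 = 2 × 3^2 × 17
90 = 2 × 3^2 × 5
468 = 2^2 × 3^2 × 13
LCM(306, 90, 468) = 2^2 × 3^2 × 5 × 13 × 17 = 39780.

39780 seconds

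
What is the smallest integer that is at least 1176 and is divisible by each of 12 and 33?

1188

The integer must be a common multiple of 12 and 33, so a multiple of their LCM.
12 = 2^2 × 3
33 = 3 × 11
LCM(12, 33) = 2^2 × 3 × 11 = 132.
Smallest multiple of 132 that is ≥ 1176: ⌈1176/132⌉ × 132 = 9 × 132 = 1188.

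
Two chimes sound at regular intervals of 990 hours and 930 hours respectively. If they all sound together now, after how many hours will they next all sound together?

The first simultaneous occurrence is after LCM of the individual periods.
990 = 2 × 3^2 × 5 × 11
930 = 2 × 3 × 5 × 31
LCM(990, 930) = 2 × 3^2 × 5 × 11 × 31 = 30690.

30690 hours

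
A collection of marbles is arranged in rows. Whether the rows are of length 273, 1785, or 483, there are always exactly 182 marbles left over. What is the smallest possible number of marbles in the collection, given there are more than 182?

N − 182 must be a common multiple of 273, 1785, and 483.
273 = 3 × 7 × 13
1785 = 3 × 5 × 7 × 17
483 = 3 × 7 × 23
LCM(273, 1785, 483) = 3 × 5 × 7 × 13 × 17 × 23 = 533715.
Smallest N > 182 is LCM + 182 = 533715 + 182 = 533897.

533897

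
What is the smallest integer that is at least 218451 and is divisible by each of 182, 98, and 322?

The integer must be a common multiple of 182, 98, and 322, so a multiple of their LCM.
182 = 2 × 7 × 13
98 = 2 × 7^2
322 = 2 × 7 × 23
LCM(182, 98, 322) = 2 × 7^2 × 13 × 23 = 29302.
Smallest multiple of 29302 that is ≥ 218451: ⌈218451/29302⌉ × 29302 = 8 × 29302 = 234416.

234416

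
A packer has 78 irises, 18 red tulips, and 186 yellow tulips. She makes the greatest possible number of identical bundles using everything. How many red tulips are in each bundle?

Number of bundles = gcd(78, 18, 186).
78 = 2 × 3 × 13
18 = 2 × 3^2
186 = 2 × 3 × 31
gcd(78, 18, 186) = 2 × 3 = 6.
red tulips per bundle = 18 / 6 = 3.

3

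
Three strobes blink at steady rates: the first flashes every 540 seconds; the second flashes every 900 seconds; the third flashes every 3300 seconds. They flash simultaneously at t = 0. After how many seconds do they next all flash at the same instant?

29700 seconds

The first simultaneous occurrence is after LCM of the individual periods.
540 = 2^2 × 3^3 × 5
900 = 2^2 × 3^2 × 5^2
3300 = 2^2 × 3 × 5^2 × 11
LCM(540, 900, 3300) = 2^2 × 3^3 × 5^2 × 11 = 29700.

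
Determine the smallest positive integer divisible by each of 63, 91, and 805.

94185

63 = 3^2 × 7
91 = 7 × 13
805 = 5 × 7 × 23
LCM(63, 91, 805) = 3^2 × 5 × 7 × 13 × 23 = 94185.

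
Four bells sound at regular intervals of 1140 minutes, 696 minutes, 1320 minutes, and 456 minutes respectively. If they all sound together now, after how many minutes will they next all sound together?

We need the least common multiple of the intervals.
1140 = 2^2 × 3 × 5 × 19
696 = 2^3 × 3 × 29
1320 = 2^3 × 3 × 5 × 11
456 = 2^3 × 3 × 19
LCM(1140, 696, 1320, 456) = 2^3 × 3 × 5 × 11 × 19 × 29 = 727320.

727320 minutes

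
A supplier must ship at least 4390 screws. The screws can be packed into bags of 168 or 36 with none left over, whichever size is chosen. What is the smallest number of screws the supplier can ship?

The number of screws must be a common multiple of 168 and 36, so a multiple of their LCM.
168 = 2^3 × 3 × 7
36 = 2^2 × 3^2
LCM(168, 36) = 2^3 × 3^2 × 7 = 504.
Smallest multiple of 504 that is ≥ 4390: ⌈4390/504⌉ × 504 = 9 × 504 = 4536.

4536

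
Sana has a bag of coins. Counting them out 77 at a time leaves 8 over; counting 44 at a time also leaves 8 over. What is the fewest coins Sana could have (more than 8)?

316

N − 8 must be a common multiple of 77 and 44.
77 = 7 × 11
44 = 2^2 × 11
LCM(77, 44) = 2^2 × 7 × 11 = 308.
Smallest N > 8 is LCM + 8 = 308 + 8 = 316.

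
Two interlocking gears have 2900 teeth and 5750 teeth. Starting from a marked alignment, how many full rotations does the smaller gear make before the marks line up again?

They are all back at their starting positions together after one LCM of the periods.
2900 = 2^2 × 5^2 × 29
5750 = 2 × 5^3 × 23
LCM(2900, 5750) = 2^2 × 5^3 × 23 × 29 = 333500.
Rotations for period 2900: 333500 / 2900 = 115.

115 rotations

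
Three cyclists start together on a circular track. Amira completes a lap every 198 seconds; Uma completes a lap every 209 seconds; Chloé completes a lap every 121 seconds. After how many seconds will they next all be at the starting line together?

41382 seconds

They coincide at every common multiple of the periods; the first is the LCM.
198 = 2 × 3^2 × 11
209 = 11 × 19
121 = 11^2
LCM(198, 209, 121) = 2 × 3^2 × 11^2 × 19 = 41382.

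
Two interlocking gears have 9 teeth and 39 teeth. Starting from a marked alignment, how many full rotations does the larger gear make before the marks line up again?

3 rotations

They are all back at their starting positions together after one LCM of the periods.
9 = 3^2
39 = 3 × 13
LCM(9, 39) = 3^2 × 13 = 117.
Rotations for period 39: 117 / 39 = 3.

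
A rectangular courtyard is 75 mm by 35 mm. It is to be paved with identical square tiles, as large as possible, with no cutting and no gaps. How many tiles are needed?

Tile side = gcd(75, 35).
75 = 3 × 5^2
35 = 5 × 7
gcd(75, 35) = 5.
Tiles: (75/5) × (35/5) = 15 × 7 = 105.

105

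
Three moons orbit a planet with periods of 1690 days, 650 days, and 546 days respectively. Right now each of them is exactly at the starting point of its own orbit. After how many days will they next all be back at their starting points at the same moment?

The first simultaneous occurrence is after LCM of the individual periods.
1690 = 2 × 5 × 13^2
650 = 2 × 5^2 × 13
546 = 2 × 3 × 7 × 13
LCM(1690, 650, 546) = 2 × 3 × 5^2 × 7 × 13^2 = 177450.

177450 days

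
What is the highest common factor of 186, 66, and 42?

6

186 = 2 × 3 × 31
66 = 2 × 3 × 11
42 = 2 × 3 × 7
gcd(186, 66, 42) = 2 × 3 = 6.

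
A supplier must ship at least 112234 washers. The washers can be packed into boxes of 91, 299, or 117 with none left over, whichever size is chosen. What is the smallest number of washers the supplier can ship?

The number of washers must be a common multiple of 91, 299, and 117, so a multiple of their LCM.
91 = 7 × 13
299 = 13 × 23
117 = 3^2 × 13
LCM(91, 299, 117) = 3^2 × 7 × 13 × 23 = 18837.
Smallest multiple of 18837 that is ≥ 112234: ⌈112234/18837⌉ × 18837 = 6 × 18837 = 113022.

113022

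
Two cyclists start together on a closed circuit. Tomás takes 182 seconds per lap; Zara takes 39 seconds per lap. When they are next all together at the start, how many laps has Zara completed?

All finish a whole number of cycles simultaneously at t = LCM of the periods.
182 = 2 × 7 × 13
39 = 3 × 13
LCM(182, 39) = 2 × 3 × 7 × 13 = 546.
Laps for period 39: 546 / 39 = 14.

14 laps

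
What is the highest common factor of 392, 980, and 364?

392 = 2^3 × 7^2
980 = 2^2 × 5 × 7^2
364 = 2^2 × 7 × 13
gcd(392, 980, 364) = 2^2 × 7 = 28.

28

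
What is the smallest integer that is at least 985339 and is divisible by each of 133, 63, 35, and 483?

The integer must be a common multiple of 133, 63, 35, and 483, so a multiple of their LCM.
133 = 7 × 19
63 = 3^2 × 7
35 = 5 × 7
483 = 3 × 7 × 23
LCM(133, 63, 35, 483) = 3^2 × 5 × 7 × 19 × 23 = 137655.
Smallest multiple of 137655 that is ≥ 985339: ⌈985339/137655⌉ × 137655 = 8 × 137655 = 1101240.

1101240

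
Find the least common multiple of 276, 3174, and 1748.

120612

276 = 2^2 × 3 × 23
3174 = 2 × 3 × 23^2
1748 = 2^2 × 19 × 23
LCM(276, 3174, 1748) = 2^2 × 3 × 19 × 23^2 = 120612.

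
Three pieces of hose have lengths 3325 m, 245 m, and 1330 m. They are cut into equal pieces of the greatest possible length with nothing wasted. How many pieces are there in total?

140

Piece length = gcd(3325, 245, 1330).
3325 = 5^2 × 7 × 19
245 = 5 × 7^2
1330 = 2 × 5 × 7 × 19
gcd(3325, 245, 1330) = 5 × 7 = 35.
Total pieces = 3325/35 + 245/35 + 1330/35 = 95 + 7 + 38 = 140.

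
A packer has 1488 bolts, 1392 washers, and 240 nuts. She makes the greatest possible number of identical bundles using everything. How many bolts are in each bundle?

31

Number of bundles = gcd(1488, 1392, 240).
1488 = 2^4 × 3 × 31
1392 = 2^4 × 3 × 29
240 = 2^4 × 3 × 5
gcd(1488, 1392, 240) = 2^4 × 3 = 48.
bolts per bundle = 1488 / 48 = 31.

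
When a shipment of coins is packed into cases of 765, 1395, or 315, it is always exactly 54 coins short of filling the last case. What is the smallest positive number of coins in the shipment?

165951

Being 54 short of a full case of size k means N ≡ −54 (mod k), i.e. N + 54 is a multiple of each size.
765 = 3^2 × 5 × 17
1395 = 3^2 × 5 × 31
315 = 3^2 × 5 × 7
LCM(765, 1395, 315) = 3^2 × 5 × 7 × 17 × 31 = 166005.
Smallest positive N is 166005 − 54 = 165951.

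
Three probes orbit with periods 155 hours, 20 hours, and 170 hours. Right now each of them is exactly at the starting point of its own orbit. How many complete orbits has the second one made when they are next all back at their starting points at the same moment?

527 orbits

The first common completion time is the LCM of the periods.
155 = 5 × 31
20 = 2^2 × 5
170 = 2 × 5 × 17
LCM(155, 20, 170) = 2^2 × 5 × 17 × 31 = 10540.
Orbits for period 20: 10540 / 20 = 527.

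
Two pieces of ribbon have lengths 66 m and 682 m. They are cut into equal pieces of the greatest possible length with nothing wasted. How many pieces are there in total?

Piece length = gcd(66, 682).
66 = 2 × 3 × 11
682 = 2 × 11 × 31
gcd(66, 682) = 2 × 11 = 22.
Total pieces = 66/22 + 682/22 = 3 + 31 = 34.

34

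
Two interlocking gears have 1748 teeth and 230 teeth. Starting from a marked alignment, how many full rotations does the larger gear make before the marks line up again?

The first common completion time is the LCM of the periods.
1748 = 2^2 × 19 × 23
230 = 2 × 5 × 23
LCM(1748, 230) = 2^2 × 5 × 19 × 23 = 8740.
Rotations for period 1748: 8740 / 1748 = 5.

5 rotations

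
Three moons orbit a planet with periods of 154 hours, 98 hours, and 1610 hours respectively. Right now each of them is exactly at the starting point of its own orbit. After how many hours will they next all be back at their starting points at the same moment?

123970 hours

We need the least common multiple of the intervals.
154 = 2 × 7 × 11
98 = 2 × 7^2
1610 = 2 × 5 × 7 × 23
LCM(154, 98, 1610) = 2 × 5 × 7^2 × 11 × 23 = 123970.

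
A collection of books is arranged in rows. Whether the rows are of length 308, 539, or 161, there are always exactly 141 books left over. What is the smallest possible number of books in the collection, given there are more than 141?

N − 141 must be a common multiple of 308, 539, and 161.
308 = 2^2 × 7 × 11
539 = 7^2 × 11
161 = 7 × 23
LCM(308, 539, 161) = 2^2 × 7^2 × 11 × 23 = 49588.
Smallest N > 141 is LCM + 141 = 49588 + 141 = 49729.

49729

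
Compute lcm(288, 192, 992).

288 = 2^5 × 3^2
192 = 2^6 × 3
992 = 2^5 × 31
LCM(288, 192, 992) = 2^6 × 3^2 × 31 = 17856.

17856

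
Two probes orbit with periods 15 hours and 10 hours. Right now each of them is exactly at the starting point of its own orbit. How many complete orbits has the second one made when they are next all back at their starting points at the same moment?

3 orbits

The first common completion time is the LCM of the periods.
15 = 3 × 5
10 = 2 × 5
LCM(15, 10) = 2 × 3 × 5 = 30.
Orbits for period 10: 30 / 10 = 3.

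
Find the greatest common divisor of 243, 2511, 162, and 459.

27

243 = 3^5
2511 = 3^4 × 31
162 = 2 × 3^4
459 = 3^3 × 17
gcd(243, 2511, 162, 459) = 3^3 = 27.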